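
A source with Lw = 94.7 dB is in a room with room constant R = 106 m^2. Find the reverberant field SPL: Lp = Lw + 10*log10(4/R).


4/R = 4/106 = 0.0377358
Lp = 94.7 + 10*log10(0.0377358) = 80.468 dB


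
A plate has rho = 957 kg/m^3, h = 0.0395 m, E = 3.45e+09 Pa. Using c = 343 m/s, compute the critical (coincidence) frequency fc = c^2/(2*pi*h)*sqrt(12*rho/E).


12*rho/E = 12*957/3.45e+09 = 3.3287e-06
sqrt(12*rho/E) = sqrt(3.3287e-06) = 0.00182447
c^2/(2*pi*h) = 343^2/(2*pi*0.0395) = 474036
fc = 474036 * 0.00182447 = 864.86 Hz


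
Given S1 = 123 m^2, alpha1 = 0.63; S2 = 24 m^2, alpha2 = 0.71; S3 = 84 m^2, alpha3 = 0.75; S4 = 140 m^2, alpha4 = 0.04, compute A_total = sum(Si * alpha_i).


123 * 0.63 = 77.49
24 * 0.71 = 17.04
84 * 0.75 = 63
140 * 0.04 = 5.6
A_total = 77.49 + 17.04 + 63 + 5.6 = 163.13 m^2


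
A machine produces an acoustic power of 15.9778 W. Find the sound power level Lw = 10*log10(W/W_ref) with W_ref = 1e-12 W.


W / W_ref = 15.9778 / 1e-12 = 1.59778e+13
Lw = 10 * log10(1.59778e+13) = 132.04 dB


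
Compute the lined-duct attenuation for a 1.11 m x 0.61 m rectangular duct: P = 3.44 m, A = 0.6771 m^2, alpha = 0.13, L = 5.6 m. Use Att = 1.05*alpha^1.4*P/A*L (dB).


alpha^1.4 = 0.13^1.4 = 0.0574805
Attenuation rate = 1.05 * alpha^1.4 * P / A
= 1.05 * 0.0574805 * 3.44 / 0.6771 = 0.306631 dB/m
Total Att = 0.306631 * 5.6 = 1.7171 dB


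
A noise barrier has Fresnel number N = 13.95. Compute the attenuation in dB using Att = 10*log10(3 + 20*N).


3 + 20*N = 3 + 20*13.95 = 282
Att = 10*log10(282) = 24.502 dB


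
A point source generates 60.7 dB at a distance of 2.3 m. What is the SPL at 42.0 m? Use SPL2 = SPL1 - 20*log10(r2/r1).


r2/r1 = 42.0/2.3 = 18.2609
Correction = 20*log10(18.2609) = 25.2304 dB
SPL2 = 60.7 - 25.2304 = 35.47 dB


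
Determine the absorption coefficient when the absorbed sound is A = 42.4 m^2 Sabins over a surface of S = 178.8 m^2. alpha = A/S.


Absorption coefficient = absorbed power / incident power
alpha = A / S = 42.4 / 178.8 = 0.23714


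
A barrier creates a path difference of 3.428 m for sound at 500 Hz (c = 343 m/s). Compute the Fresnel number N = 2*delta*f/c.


N = 2*delta*f/c = 2*delta/lambda, where lambda = c/f
lambda = 343 / 500 = 0.686 m
N = 2 * 3.428 / 0.686 = 9.9942


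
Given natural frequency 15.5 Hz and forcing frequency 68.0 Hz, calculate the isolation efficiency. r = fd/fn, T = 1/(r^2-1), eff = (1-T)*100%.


r = 68.0 / 15.5 = 4.3871
r^2 - 1 = 4.3871^2 - 1 = 18.2466
T = 1/18.2466 = 0.0548047
Efficiency = (1 - 0.0548047)*100 = 94.52 %


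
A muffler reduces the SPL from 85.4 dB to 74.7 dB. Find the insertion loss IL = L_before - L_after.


Insertion loss = SPL without muffler - SPL with muffler
IL = 85.4 - 74.7 = 10.7 dB


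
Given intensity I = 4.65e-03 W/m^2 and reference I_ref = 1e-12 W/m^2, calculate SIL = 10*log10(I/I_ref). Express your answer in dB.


I / I_ref = 4.65e-03 / 1e-12 = 4.65e+09
SIL = 10 * log10(4.65e+09) = 96.675 dB


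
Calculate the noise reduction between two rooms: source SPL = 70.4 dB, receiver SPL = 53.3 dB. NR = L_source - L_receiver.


NR = L_source - L_receiver (difference between source and receiving room levels)
NR = 70.4 - 53.3 = 17.1 dB


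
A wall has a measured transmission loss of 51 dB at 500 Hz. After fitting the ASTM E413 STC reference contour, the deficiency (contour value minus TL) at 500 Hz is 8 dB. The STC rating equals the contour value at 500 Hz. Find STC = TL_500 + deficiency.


By ASTM E413, STC = value of the fitted reference contour at 500 Hz.
Contour value at 500 Hz = TL_500 + deficiency = 51 + 8 = 59
STC = 59


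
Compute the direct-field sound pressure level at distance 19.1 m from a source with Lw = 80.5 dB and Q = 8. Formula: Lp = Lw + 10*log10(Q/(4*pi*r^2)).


4*pi*r^2 = 4*pi*19.1^2 = 4584.34 m^2
Q / (4*pi*r^2) = 8 / 4584.34 = 0.00174507
Lp = 80.5 + 10*log10(0.00174507) = 52.918 dB


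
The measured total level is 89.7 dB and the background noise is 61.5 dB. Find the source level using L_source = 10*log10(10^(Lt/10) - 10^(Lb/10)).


10^(89.7/10) = 9.33254e+08
10^(61.5/10) = 1.41254e+06
Difference = 9.33254e+08 - 1.41254e+06 = 9.31841e+08
L_source = 10*log10(9.31841e+08) = 89.693 dB


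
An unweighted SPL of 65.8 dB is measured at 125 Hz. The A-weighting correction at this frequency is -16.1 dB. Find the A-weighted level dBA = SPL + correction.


A-weighting table: 125 Hz -> -16.1 dB correction
SPL_A = SPL + correction = 65.8 + (-16.1) = 49.7 dBA


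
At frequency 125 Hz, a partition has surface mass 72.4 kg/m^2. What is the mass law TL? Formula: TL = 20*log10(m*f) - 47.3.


m * f = 72.4 * 125 = 9050
20*log10(9050) = 79.133 dB
TL = 79.133 - 47.3 = 31.833 dB


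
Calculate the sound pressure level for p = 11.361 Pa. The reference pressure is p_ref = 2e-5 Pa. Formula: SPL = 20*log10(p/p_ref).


p / p_ref = 11.361 / 2e-5 = 568050
SPL = 20 * log10(568050) = 115.09 dB


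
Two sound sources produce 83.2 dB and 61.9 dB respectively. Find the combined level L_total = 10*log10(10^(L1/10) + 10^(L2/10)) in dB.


10^(83.2/10) = 2.0893e+08
10^(61.9/10) = 1.54882e+06
Sum = 2.0893e+08 + 1.54882e+06 = 2.10479e+08
L_total = 10*log10(2.10479e+08) = 83.232 dB


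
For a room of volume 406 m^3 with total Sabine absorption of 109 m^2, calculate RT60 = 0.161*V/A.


RT60 = 0.161 * 406 / 109 = 0.59969 s


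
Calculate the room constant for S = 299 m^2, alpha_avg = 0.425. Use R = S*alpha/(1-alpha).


R = 299 * 0.425 / (1 - 0.425) = 221 m^2


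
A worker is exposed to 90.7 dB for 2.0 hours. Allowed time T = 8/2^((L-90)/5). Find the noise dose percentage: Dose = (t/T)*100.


T_allowed = 8 / 2^((90.7 - 90)/5) = 7.26015 hr
Dose = 2.0 / 7.26015 * 100 = 27.548 %


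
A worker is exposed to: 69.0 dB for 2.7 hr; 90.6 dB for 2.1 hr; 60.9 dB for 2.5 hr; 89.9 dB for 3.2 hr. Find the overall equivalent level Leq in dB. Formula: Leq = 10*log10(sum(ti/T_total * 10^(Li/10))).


T_total = 2.7 + 2.1 + 2.5 + 3.2 = 10.5 hr
(2.7/10.5) * 10^(69.0/10) = 2.04256e+06
(2.1/10.5) * 10^(90.6/10) = 2.29631e+08
(2.5/10.5) * 10^(60.9/10) = 292921
(3.2/10.5) * 10^(89.9/10) = 2.97825e+08
Sum = 2.04256e+06 + 2.29631e+08 + 292921 + 2.97825e+08 = 5.29791e+08
Leq = 10*log10(5.29791e+08) = 87.241 dB


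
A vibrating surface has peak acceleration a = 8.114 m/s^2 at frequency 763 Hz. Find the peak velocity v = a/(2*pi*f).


omega = 2*pi*f = 2*pi*763 = 4794.07 rad/s
v = a / omega = 8.114 / 4794.07 = 0.0016925 m/s


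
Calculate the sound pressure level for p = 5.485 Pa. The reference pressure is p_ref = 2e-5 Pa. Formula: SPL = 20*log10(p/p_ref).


p / p_ref = 5.485 / 2e-5 = 274250
SPL = 20 * log10(274250) = 108.76 dB


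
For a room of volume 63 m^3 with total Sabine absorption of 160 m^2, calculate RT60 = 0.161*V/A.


RT60 = 0.161 * 63 / 160 = 0.063394 s


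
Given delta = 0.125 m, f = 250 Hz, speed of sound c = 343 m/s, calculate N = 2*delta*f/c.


N = 2*delta*f/c = 2*delta/lambda, where lambda = c/f
lambda = 343 / 250 = 1.372 m
N = 2 * 0.125 / 1.372 = 0.18222


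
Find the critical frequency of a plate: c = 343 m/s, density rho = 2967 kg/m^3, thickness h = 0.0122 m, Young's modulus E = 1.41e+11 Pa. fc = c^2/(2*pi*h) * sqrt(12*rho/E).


12*rho/E = 12*2967/1.41e+11 = 2.52511e-07
sqrt(12*rho/E) = sqrt(2.52511e-07) = 0.000502505
c^2/(2*pi*h) = 343^2/(2*pi*0.0122) = 1.53479e+06
fc = 1.53479e+06 * 0.000502505 = 771.24 Hz


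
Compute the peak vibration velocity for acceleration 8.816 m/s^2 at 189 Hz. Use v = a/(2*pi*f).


omega = 2*pi*f = 2*pi*189 = 1187.52 rad/s
v = a / omega = 8.816 / 1187.52 = 0.0074239 m/s


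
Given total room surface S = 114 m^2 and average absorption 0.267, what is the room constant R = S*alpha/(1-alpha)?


R = 114 * 0.267 / (1 - 0.267) = 41.525 m^2


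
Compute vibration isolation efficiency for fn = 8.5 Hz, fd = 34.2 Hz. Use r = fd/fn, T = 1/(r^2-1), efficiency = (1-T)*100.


r = 34.2 / 8.5 = 4.02353
r^2 - 1 = 4.02353^2 - 1 = 15.1888
T = 1/15.1888 = 0.065838
Efficiency = (1 - 0.065838)*100 = 93.416 %


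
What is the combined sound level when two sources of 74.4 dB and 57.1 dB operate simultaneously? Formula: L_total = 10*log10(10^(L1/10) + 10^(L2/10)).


10^(74.4/10) = 2.75423e+07
10^(57.1/10) = 512861
Sum = 2.75423e+07 + 512861 = 2.80552e+07
L_total = 10*log10(2.80552e+07) = 74.48 dB


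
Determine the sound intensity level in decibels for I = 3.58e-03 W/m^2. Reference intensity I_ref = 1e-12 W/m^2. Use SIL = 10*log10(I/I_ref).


I / I_ref = 3.58e-03 / 1e-12 = 3.58e+09
SIL = 10 * log10(3.58e+09) = 95.539 dB


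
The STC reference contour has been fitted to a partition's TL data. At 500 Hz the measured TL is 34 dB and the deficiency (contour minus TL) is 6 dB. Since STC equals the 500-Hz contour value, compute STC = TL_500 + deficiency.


By ASTM E413, STC = value of the fitted reference contour at 500 Hz.
Contour value at 500 Hz = TL_500 + deficiency = 34 + 6 = 40
STC = 40


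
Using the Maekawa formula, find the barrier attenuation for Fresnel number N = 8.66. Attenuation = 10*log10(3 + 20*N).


3 + 20*N = 3 + 20*8.66 = 176.2
Att = 10*log10(176.2) = 22.46 dB


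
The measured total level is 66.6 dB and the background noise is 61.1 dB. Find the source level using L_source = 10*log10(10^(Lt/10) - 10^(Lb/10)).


10^(66.6/10) = 4.57088e+06
10^(61.1/10) = 1.28825e+06
Difference = 4.57088e+06 - 1.28825e+06 = 3.28263e+06
L_source = 10*log10(3.28263e+06) = 65.162 dB


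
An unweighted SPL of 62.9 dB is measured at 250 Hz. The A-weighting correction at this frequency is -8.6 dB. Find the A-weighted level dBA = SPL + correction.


A-weighting table: 250 Hz -> -8.6 dB correction
SPL_A = SPL + correction = 62.9 + (-8.6) = 54.3 dBA


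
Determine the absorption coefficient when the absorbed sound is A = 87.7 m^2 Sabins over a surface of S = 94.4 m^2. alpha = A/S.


Absorption coefficient = absorbed power / incident power
alpha = A / S = 87.7 / 94.4 = 0.92903


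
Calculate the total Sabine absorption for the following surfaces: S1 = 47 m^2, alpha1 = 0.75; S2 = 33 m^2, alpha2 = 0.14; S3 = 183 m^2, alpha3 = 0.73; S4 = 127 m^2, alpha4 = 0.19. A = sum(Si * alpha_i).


47 * 0.75 = 35.25
33 * 0.14 = 4.62
183 * 0.73 = 133.59
127 * 0.19 = 24.13
A_total = 35.25 + 4.62 + 133.59 + 24.13 = 197.59 m^2


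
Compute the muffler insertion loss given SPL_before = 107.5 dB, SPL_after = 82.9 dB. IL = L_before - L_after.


Insertion loss = SPL without muffler - SPL with muffler
IL = 107.5 - 82.9 = 24.6 dB


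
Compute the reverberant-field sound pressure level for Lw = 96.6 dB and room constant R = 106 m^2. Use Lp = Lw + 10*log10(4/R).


4/R = 4/106 = 0.0377358
Lp = 96.6 + 10*log10(0.0377358) = 82.368 dB


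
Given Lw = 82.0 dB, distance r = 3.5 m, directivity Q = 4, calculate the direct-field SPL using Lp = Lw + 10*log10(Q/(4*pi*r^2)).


4*pi*r^2 = 4*pi*3.5^2 = 153.938 m^2
Q / (4*pi*r^2) = 4 / 153.938 = 0.0259845
Lp = 82.0 + 10*log10(0.0259845) = 66.147 dB


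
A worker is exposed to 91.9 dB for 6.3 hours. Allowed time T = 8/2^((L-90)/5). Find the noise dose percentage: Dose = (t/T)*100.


T_allowed = 8 / 2^((91.9 - 90)/5) = 6.1475 hr
Dose = 6.3 / 6.1475 * 100 = 102.48 %


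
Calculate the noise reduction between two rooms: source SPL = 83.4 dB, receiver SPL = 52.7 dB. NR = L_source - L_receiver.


NR = L_source - L_receiver (difference between source and receiving room levels)
NR = 83.4 - 52.7 = 30.7 dB


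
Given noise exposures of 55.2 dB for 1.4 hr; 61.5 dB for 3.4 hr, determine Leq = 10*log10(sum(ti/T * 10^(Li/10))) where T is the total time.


T_total = 1.4 + 3.4 = 4.8 hr
(1.4/4.8) * 10^(55.2/10) = 96579.9
(3.4/4.8) * 10^(61.5/10) = 1.00055e+06
Sum = 96579.9 + 1.00055e+06 = 1.09713e+06
Leq = 10*log10(1.09713e+06) = 60.403 dB


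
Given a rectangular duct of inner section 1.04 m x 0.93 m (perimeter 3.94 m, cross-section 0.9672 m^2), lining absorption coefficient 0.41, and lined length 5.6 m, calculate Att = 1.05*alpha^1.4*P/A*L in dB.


alpha^1.4 = 0.41^1.4 = 0.28701
Attenuation rate = 1.05 * alpha^1.4 * P / A
= 1.05 * 0.28701 * 3.94 / 0.9672 = 1.22763 dB/m
Total Att = 1.22763 * 5.6 = 6.8747 dB


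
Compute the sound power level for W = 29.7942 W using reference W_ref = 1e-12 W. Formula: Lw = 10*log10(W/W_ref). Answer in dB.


W / W_ref = 29.7942 / 1e-12 = 2.97942e+13
Lw = 10 * log10(2.97942e+13) = 134.74 dB


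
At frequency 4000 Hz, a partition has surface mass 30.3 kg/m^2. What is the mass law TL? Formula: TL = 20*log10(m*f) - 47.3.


m * f = 30.3 * 4000 = 121200
20*log10(121200) = 101.67 dB
TL = 101.67 - 47.3 = 54.37 dB


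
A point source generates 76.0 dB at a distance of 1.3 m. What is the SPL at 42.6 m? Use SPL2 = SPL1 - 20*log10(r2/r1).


r2/r1 = 42.6/1.3 = 32.7692
Correction = 20*log10(32.7692) = 30.3093 dB
SPL2 = 76.0 - 30.3093 = 45.691 dB


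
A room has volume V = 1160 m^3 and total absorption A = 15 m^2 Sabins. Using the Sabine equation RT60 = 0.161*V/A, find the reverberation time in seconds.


RT60 = 0.161 * 1160 / 15 = 12.451 s


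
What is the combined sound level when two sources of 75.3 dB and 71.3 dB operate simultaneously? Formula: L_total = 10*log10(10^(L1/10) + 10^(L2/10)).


10^(75.3/10) = 3.38844e+07
10^(71.3/10) = 1.34896e+07
Sum = 3.38844e+07 + 1.34896e+07 = 4.7374e+07
L_total = 10*log10(4.7374e+07) = 76.755 dB


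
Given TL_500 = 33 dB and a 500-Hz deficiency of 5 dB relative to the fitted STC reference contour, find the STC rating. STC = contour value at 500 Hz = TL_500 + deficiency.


By ASTM E413, STC = value of the fitted reference contour at 500 Hz.
Contour value at 500 Hz = TL_500 + deficiency = 33 + 5 = 38
STC = 38


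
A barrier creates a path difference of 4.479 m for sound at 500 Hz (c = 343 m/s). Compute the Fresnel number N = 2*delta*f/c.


N = 2*delta*f/c = 2*delta/lambda, where lambda = c/f
lambda = 343 / 500 = 0.686 m
N = 2 * 4.479 / 0.686 = 13.058


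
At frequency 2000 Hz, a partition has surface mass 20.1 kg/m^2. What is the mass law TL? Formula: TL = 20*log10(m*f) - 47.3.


m * f = 20.1 * 2000 = 40200
20*log10(40200) = 92.0845 dB
TL = 92.0845 - 47.3 = 44.785 dB


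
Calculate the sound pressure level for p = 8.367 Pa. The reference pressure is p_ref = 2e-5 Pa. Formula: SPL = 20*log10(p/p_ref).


p / p_ref = 8.367 / 2e-5 = 418350
SPL = 20 * log10(418350) = 112.43 dB


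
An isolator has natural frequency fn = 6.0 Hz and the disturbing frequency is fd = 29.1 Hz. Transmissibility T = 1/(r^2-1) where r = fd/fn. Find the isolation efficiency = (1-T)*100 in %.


r = 29.1 / 6.0 = 4.85
r^2 - 1 = 4.85^2 - 1 = 22.5225
T = 1/22.5225 = 0.0444
Efficiency = (1 - 0.0444)*100 = 95.56 %


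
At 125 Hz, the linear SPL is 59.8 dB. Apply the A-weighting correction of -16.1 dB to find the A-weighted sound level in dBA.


A-weighting table: 125 Hz -> -16.1 dB correction
SPL_A = SPL + correction = 59.8 + (-16.1) = 43.7 dBA


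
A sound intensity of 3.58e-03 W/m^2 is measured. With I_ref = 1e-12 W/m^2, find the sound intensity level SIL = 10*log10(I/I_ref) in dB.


I / I_ref = 3.58e-03 / 1e-12 = 3.58e+09
SIL = 10 * log10(3.58e+09) = 95.539 dB


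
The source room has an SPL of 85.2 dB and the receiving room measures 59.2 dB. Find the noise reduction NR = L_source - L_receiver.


NR = L_source - L_receiver (difference between source and receiving room levels)
NR = 85.2 - 59.2 = 26 dB


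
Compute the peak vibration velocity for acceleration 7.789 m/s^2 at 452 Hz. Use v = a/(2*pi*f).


omega = 2*pi*f = 2*pi*452 = 2840 rad/s
v = a / omega = 7.789 / 2840 = 0.0027426 m/s


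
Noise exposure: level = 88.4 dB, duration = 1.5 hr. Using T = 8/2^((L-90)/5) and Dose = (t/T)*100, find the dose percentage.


T_allowed = 8 / 2^((88.4 - 90)/5) = 9.98664 hr
Dose = 1.5 / 9.98664 * 100 = 15.02 %


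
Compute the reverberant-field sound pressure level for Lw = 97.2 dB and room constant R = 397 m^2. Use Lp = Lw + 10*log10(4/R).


4/R = 4/397 = 0.0100756
Lp = 97.2 + 10*log10(0.0100756) = 77.233 dB


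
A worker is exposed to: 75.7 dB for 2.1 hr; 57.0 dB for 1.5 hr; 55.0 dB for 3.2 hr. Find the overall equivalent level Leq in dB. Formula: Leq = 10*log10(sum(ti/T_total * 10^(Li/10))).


T_total = 2.1 + 1.5 + 3.2 = 6.8 hr
(2.1/6.8) * 10^(75.7/10) = 1.14739e+07
(1.5/6.8) * 10^(57.0/10) = 110556
(3.2/6.8) * 10^(55.0/10) = 148813
Sum = 1.14739e+07 + 110556 + 148813 = 1.17333e+07
Leq = 10*log10(1.17333e+07) = 70.694 dB


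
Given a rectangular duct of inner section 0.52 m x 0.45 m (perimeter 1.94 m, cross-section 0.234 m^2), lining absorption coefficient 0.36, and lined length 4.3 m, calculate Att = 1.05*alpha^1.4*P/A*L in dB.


alpha^1.4 = 0.36^1.4 = 0.239234
Attenuation rate = 1.05 * alpha^1.4 * P / A
= 1.05 * 0.239234 * 1.94 / 0.234 = 2.08256 dB/m
Total Att = 2.08256 * 4.3 = 8.955 dB


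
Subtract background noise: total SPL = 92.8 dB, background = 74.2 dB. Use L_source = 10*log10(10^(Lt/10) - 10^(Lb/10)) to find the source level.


10^(92.8/10) = 1.90546e+09
10^(74.2/10) = 2.63027e+07
Difference = 1.90546e+09 - 2.63027e+07 = 1.87916e+09
L_source = 10*log10(1.87916e+09) = 92.74 dB


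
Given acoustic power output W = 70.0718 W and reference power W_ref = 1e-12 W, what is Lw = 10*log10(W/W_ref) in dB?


W / W_ref = 70.0718 / 1e-12 = 7.00718e+13
Lw = 10 * log10(7.00718e+13) = 138.46 dB


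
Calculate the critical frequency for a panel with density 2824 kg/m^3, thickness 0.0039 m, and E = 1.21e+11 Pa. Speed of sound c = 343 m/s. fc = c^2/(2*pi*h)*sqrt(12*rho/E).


12*rho/E = 12*2824/1.21e+11 = 2.80066e-07
sqrt(12*rho/E) = sqrt(2.80066e-07) = 0.000529213
c^2/(2*pi*h) = 343^2/(2*pi*0.0039) = 4.80113e+06
fc = 4.80113e+06 * 0.000529213 = 2540.8 Hz


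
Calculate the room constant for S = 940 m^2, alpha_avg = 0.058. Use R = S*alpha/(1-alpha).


R = 940 * 0.058 / (1 - 0.058) = 57.877 m^2


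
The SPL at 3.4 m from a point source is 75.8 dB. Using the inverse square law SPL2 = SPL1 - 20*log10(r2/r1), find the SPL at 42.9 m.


r2/r1 = 42.9/3.4 = 12.6176
Correction = 20*log10(12.6176) = 22.0195 dB
SPL2 = 75.8 - 22.0195 = 53.78 dB


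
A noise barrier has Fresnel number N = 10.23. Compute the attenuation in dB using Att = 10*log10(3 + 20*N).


3 + 20*N = 3 + 20*10.23 = 207.6
Att = 10*log10(207.6) = 23.172 dB


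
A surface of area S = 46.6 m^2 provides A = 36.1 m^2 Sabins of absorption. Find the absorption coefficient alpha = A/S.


Absorption coefficient = absorbed power / incident power
alpha = A / S = 36.1 / 46.6 = 0.77468


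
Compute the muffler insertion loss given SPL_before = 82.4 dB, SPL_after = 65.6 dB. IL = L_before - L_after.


Insertion loss = SPL without muffler - SPL with muffler
IL = 82.4 - 65.6 = 16.8 dB


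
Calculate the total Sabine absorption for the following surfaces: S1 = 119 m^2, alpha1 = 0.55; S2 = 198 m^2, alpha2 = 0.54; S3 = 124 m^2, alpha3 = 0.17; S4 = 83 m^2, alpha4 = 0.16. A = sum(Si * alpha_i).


119 * 0.55 = 65.45
198 * 0.54 = 106.92
124 * 0.17 = 21.08
83 * 0.16 = 13.28
A_total = 65.45 + 106.92 + 21.08 + 13.28 = 206.73 m^2


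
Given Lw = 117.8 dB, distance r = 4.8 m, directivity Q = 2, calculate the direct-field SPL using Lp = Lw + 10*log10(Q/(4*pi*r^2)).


4*pi*r^2 = 4*pi*4.8^2 = 289.529 m^2
Q / (4*pi*r^2) = 2 / 289.529 = 0.00690777
Lp = 117.8 + 10*log10(0.00690777) = 96.193 dB


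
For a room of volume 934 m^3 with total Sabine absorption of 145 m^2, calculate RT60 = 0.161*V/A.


RT60 = 0.161 * 934 / 145 = 1.0371 s


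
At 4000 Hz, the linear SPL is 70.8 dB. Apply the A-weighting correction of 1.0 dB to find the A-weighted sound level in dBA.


A-weighting table: 4000 Hz -> 1.0 dB correction
SPL_A = SPL + correction = 70.8 + (1.0) = 71.8 dBA


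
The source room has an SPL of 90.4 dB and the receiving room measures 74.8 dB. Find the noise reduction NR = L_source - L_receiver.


NR = L_source - L_receiver (difference between source and receiving room levels)
NR = 90.4 - 74.8 = 15.6 dB


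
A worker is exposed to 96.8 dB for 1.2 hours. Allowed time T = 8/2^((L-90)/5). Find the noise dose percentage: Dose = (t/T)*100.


T_allowed = 8 / 2^((96.8 - 90)/5) = 3.11666 hr
Dose = 1.2 / 3.11666 * 100 = 38.503 %


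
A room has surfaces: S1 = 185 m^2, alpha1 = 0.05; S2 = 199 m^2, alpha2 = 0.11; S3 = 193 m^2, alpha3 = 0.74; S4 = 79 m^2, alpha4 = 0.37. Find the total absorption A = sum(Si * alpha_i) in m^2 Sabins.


185 * 0.05 = 9.25
199 * 0.11 = 21.89
193 * 0.74 = 142.82
79 * 0.37 = 29.23
A_total = 9.25 + 21.89 + 142.82 + 29.23 = 203.19 m^2


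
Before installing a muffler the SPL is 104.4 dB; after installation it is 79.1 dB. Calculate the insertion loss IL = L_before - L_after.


Insertion loss = SPL without muffler - SPL with muffler
IL = 104.4 - 79.1 = 25.3 dB


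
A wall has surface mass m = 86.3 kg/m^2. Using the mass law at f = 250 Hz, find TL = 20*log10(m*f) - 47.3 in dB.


m * f = 86.3 * 250 = 21575
20*log10(21575) = 86.679 dB
TL = 86.679 - 47.3 = 39.379 dB


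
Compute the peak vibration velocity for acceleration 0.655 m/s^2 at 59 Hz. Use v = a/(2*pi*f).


omega = 2*pi*f = 2*pi*59 = 370.708 rad/s
v = a / omega = 0.655 / 370.708 = 0.0017669 m/s


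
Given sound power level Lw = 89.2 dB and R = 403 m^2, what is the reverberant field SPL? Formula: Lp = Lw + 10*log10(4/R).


4/R = 4/403 = 0.00992556
Lp = 89.2 + 10*log10(0.00992556) = 69.168 dB


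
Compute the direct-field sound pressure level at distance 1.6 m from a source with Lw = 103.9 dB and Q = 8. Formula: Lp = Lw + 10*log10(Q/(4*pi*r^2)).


4*pi*r^2 = 4*pi*1.6^2 = 32.1699 m^2
Q / (4*pi*r^2) = 8 / 32.1699 = 0.24868
Lp = 103.9 + 10*log10(0.24868) = 97.856 dB


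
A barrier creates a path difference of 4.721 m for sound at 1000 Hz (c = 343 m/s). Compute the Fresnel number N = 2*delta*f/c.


N = 2*delta*f/c = 2*delta/lambda, where lambda = c/f
lambda = 343 / 1000 = 0.343 m
N = 2 * 4.721 / 0.343 = 27.528


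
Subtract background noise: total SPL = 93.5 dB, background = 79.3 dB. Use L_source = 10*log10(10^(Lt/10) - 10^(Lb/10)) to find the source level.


10^(93.5/10) = 2.23872e+09
10^(79.3/10) = 8.51138e+07
Difference = 2.23872e+09 - 8.51138e+07 = 2.15361e+09
L_source = 10*log10(2.15361e+09) = 93.332 dB


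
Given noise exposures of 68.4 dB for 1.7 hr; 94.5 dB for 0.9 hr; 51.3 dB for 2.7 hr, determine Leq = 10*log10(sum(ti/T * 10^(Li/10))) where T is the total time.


T_total = 1.7 + 0.9 + 2.7 = 5.3 hr
(1.7/5.3) * 10^(68.4/10) = 2.21908e+06
(0.9/5.3) * 10^(94.5/10) = 4.78593e+08
(2.7/5.3) * 10^(51.3/10) = 68720.8
Sum = 2.21908e+06 + 4.78593e+08 + 68720.8 = 4.80881e+08
Leq = 10*log10(4.80881e+08) = 86.82 dB


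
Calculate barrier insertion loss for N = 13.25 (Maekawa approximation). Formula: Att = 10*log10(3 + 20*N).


3 + 20*N = 3 + 20*13.25 = 268
Att = 10*log10(268) = 24.281 dB


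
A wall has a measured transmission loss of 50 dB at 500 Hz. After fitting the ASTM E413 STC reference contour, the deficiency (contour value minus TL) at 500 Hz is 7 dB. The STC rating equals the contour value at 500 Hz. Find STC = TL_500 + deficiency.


By ASTM E413, STC = value of the fitted reference contour at 500 Hz.
Contour value at 500 Hz = TL_500 + deficiency = 50 + 7 = 57
STC = 57


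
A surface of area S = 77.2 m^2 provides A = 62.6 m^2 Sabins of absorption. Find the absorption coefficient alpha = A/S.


Absorption coefficient = absorbed power / incident power
alpha = A / S = 62.6 / 77.2 = 0.81088


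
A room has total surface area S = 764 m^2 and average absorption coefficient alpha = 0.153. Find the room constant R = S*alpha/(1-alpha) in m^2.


R = 764 * 0.153 / (1 - 0.153) = 138.01 m^2


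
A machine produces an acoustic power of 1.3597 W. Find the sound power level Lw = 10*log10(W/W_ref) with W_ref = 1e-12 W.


W / W_ref = 1.3597 / 1e-12 = 1.3597e+12
Lw = 10 * log10(1.3597e+12) = 121.33 dB


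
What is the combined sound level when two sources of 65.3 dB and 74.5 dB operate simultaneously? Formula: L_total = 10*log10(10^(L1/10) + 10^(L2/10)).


10^(65.3/10) = 3.38844e+06
10^(74.5/10) = 2.81838e+07
Sum = 3.38844e+06 + 2.81838e+07 = 3.15722e+07
L_total = 10*log10(3.15722e+07) = 74.993 dB


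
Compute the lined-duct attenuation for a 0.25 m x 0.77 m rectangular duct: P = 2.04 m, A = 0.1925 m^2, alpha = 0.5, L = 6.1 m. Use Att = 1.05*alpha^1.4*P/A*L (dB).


alpha^1.4 = 0.5^1.4 = 0.378929
Attenuation rate = 1.05 * alpha^1.4 * P / A
= 1.05 * 0.378929 * 2.04 / 0.1925 = 4.21645 dB/m
Total Att = 4.21645 * 6.1 = 25.72 dB


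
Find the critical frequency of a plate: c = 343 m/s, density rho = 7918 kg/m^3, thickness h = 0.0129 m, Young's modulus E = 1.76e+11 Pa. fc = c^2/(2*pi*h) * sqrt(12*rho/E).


12*rho/E = 12*7918/1.76e+11 = 5.39864e-07
sqrt(12*rho/E) = sqrt(5.39864e-07) = 0.000734754
c^2/(2*pi*h) = 343^2/(2*pi*0.0129) = 1.45151e+06
fc = 1.45151e+06 * 0.000734754 = 1066.5 Hz


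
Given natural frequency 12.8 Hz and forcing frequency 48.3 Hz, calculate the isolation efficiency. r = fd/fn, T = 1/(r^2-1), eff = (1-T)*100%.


r = 48.3 / 12.8 = 3.77344
r^2 - 1 = 3.77344^2 - 1 = 13.2388
T = 1/13.2388 = 0.0755355
Efficiency = (1 - 0.0755355)*100 = 92.446 %


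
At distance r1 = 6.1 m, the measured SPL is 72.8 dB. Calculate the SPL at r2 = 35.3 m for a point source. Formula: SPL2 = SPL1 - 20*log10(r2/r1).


r2/r1 = 35.3/6.1 = 5.78689
Correction = 20*log10(5.78689) = 15.2489 dB
SPL2 = 72.8 - 15.2489 = 57.551 dB


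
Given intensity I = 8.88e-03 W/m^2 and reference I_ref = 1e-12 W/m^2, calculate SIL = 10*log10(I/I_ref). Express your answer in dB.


I / I_ref = 8.88e-03 / 1e-12 = 8.88e+09
SIL = 10 * log10(8.88e+09) = 99.484 dB


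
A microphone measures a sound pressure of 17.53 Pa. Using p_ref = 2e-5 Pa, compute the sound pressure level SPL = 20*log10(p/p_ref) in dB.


p / p_ref = 17.53 / 2e-5 = 876500
SPL = 20 * log10(876500) = 118.86 dB


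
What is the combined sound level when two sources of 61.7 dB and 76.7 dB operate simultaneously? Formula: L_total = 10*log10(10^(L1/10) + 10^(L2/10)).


10^(61.7/10) = 1.47911e+06
10^(76.7/10) = 4.67735e+07
Sum = 1.47911e+06 + 4.67735e+07 = 4.82526e+07
L_total = 10*log10(4.82526e+07) = 76.835 dB


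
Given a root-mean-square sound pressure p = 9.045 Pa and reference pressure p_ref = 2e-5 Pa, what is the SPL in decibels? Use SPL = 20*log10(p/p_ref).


p / p_ref = 9.045 / 2e-5 = 452250
SPL = 20 * log10(452250) = 113.11 dB


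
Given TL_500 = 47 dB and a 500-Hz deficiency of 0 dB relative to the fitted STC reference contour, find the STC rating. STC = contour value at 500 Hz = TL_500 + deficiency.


By ASTM E413, STC = value of the fitted reference contour at 500 Hz.
Contour value at 500 Hz = TL_500 + deficiency = 47 + 0 = 47
STC = 47


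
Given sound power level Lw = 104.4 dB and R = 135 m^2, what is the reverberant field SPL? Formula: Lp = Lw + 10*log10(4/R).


4/R = 4/135 = 0.0296296
Lp = 104.4 + 10*log10(0.0296296) = 89.117 dB


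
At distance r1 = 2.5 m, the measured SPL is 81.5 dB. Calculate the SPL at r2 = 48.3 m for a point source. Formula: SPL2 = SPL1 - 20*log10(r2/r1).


r2/r1 = 48.3/2.5 = 19.32
Correction = 20*log10(19.32) = 25.7201 dB
SPL2 = 81.5 - 25.7201 = 55.78 dB


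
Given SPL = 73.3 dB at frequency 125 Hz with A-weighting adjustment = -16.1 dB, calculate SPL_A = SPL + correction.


A-weighting table: 125 Hz -> -16.1 dB correction
SPL_A = SPL + correction = 73.3 + (-16.1) = 57.2 dBA


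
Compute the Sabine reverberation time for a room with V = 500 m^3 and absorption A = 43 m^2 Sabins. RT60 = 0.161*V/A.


RT60 = 0.161 * 500 / 43 = 1.8721 s


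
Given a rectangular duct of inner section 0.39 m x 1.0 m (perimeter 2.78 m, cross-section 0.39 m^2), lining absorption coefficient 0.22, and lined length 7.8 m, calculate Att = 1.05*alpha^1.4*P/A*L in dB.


alpha^1.4 = 0.22^1.4 = 0.120058
Attenuation rate = 1.05 * alpha^1.4 * P / A
= 1.05 * 0.120058 * 2.78 / 0.39 = 0.898588 dB/m
Total Att = 0.898588 * 7.8 = 7.009 dB


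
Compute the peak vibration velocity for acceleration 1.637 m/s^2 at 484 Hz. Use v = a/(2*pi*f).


omega = 2*pi*f = 2*pi*484 = 3041.06 rad/s
v = a / omega = 1.637 / 3041.06 = 0.0005383 m/s


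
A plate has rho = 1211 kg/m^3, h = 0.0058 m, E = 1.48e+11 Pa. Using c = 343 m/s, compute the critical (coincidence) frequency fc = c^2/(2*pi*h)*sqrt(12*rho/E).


12*rho/E = 12*1211/1.48e+11 = 9.81892e-08
sqrt(12*rho/E) = sqrt(9.81892e-08) = 0.000313352
c^2/(2*pi*h) = 343^2/(2*pi*0.0058) = 3.22835e+06
fc = 3.22835e+06 * 0.000313352 = 1011.6 Hz


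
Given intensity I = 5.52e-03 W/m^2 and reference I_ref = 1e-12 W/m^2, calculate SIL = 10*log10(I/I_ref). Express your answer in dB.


I / I_ref = 5.52e-03 / 1e-12 = 5.52e+09
SIL = 10 * log10(5.52e+09) = 97.419 dB


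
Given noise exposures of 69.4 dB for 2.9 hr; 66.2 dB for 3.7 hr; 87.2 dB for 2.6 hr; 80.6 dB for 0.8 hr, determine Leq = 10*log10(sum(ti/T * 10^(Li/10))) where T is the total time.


T_total = 2.9 + 3.7 + 2.6 + 0.8 = 10.0 hr
(2.9/10.0) * 10^(69.4/10) = 2.52579e+06
(3.7/10.0) * 10^(66.2/10) = 1.54242e+06
(2.6/10.0) * 10^(87.2/10) = 1.3645e+08
(0.8/10.0) * 10^(80.6/10) = 9.18523e+06
Sum = 2.52579e+06 + 1.54242e+06 + 1.3645e+08 + 9.18523e+06 = 1.49703e+08
Leq = 10*log10(1.49703e+08) = 81.752 dB


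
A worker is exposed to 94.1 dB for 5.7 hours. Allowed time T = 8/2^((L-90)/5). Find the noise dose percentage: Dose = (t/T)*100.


T_allowed = 8 / 2^((94.1 - 90)/5) = 4.53154 hr
Dose = 5.7 / 4.53154 * 100 = 125.79 %


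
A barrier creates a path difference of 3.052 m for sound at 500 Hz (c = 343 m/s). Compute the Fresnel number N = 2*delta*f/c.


N = 2*delta*f/c = 2*delta/lambda, where lambda = c/f
lambda = 343 / 500 = 0.686 m
N = 2 * 3.052 / 0.686 = 8.898


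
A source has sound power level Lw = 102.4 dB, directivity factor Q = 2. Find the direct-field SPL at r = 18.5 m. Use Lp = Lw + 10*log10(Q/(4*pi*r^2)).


4*pi*r^2 = 4*pi*18.5^2 = 4300.84 m^2
Q / (4*pi*r^2) = 2 / 4300.84 = 0.000465025
Lp = 102.4 + 10*log10(0.000465025) = 69.075 dB


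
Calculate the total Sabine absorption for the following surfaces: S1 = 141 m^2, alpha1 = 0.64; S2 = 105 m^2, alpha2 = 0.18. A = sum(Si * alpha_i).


141 * 0.64 = 90.24
105 * 0.18 = 18.9
A_total = 90.24 + 18.9 = 109.14 m^2


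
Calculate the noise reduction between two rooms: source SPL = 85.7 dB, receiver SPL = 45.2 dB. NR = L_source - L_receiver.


NR = L_source - L_receiver (difference between source and receiving room levels)
NR = 85.7 - 45.2 = 40.5 dB


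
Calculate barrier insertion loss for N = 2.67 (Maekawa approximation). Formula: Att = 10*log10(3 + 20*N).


3 + 20*N = 3 + 20*2.67 = 56.4
Att = 10*log10(56.4) = 17.513 dB


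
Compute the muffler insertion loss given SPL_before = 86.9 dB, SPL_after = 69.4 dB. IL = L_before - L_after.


Insertion loss = SPL without muffler - SPL with muffler
IL = 86.9 - 69.4 = 17.5 dB


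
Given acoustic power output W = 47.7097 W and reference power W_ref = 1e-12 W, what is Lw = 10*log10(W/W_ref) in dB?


W / W_ref = 47.7097 / 1e-12 = 4.77097e+13
Lw = 10 * log10(4.77097e+13) = 136.79 dB


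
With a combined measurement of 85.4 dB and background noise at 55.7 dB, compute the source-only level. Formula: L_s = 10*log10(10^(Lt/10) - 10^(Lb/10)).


10^(85.4/10) = 3.46737e+08
10^(55.7/10) = 371535
Difference = 3.46737e+08 - 371535 = 3.46365e+08
L_source = 10*log10(3.46365e+08) = 85.395 dB


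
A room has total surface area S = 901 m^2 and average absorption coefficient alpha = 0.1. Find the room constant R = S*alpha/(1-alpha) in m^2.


R = 901 * 0.1 / (1 - 0.1) = 100.11 m^2


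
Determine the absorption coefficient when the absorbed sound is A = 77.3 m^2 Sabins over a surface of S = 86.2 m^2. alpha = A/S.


Absorption coefficient = absorbed power / incident power
alpha = A / S = 77.3 / 86.2 = 0.89675


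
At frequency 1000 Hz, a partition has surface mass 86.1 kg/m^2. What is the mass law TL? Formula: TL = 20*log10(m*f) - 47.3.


m * f = 86.1 * 1000 = 86100
20*log10(86100) = 98.7001 dB
TL = 98.7001 - 47.3 = 51.4 dB


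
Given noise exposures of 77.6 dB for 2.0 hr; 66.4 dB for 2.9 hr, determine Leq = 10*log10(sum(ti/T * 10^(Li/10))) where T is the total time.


T_total = 2.0 + 2.9 = 4.9 hr
(2.0/4.9) * 10^(77.6/10) = 2.34873e+07
(2.9/4.9) * 10^(66.4/10) = 2.58346e+06
Sum = 2.34873e+07 + 2.58346e+06 = 2.60708e+07
Leq = 10*log10(2.60708e+07) = 74.162 dB


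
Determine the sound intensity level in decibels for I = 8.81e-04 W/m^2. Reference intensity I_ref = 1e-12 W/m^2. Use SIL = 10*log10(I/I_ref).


I / I_ref = 8.81e-04 / 1e-12 = 8.81e+08
SIL = 10 * log10(8.81e+08) = 89.45 dB


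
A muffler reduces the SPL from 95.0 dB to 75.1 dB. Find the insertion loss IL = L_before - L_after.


Insertion loss = SPL without muffler - SPL with muffler
IL = 95.0 - 75.1 = 19.9 dB


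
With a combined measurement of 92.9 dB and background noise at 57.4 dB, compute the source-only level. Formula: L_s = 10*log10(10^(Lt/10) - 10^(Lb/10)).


10^(92.9/10) = 1.94984e+09
10^(57.4/10) = 549541
Difference = 1.94984e+09 - 549541 = 1.94929e+09
L_source = 10*log10(1.94929e+09) = 92.899 dB


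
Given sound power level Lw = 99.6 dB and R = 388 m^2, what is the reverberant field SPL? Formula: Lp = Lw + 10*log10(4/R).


4/R = 4/388 = 0.0103093
Lp = 99.6 + 10*log10(0.0103093) = 79.732 dB


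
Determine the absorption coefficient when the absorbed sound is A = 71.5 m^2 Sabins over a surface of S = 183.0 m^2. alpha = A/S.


Absorption coefficient = absorbed power / incident power
alpha = A / S = 71.5 / 183.0 = 0.39071


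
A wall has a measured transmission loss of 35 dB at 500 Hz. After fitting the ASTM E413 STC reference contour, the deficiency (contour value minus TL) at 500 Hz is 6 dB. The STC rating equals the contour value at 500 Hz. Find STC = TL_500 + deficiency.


By ASTM E413, STC = value of the fitted reference contour at 500 Hz.
Contour value at 500 Hz = TL_500 + deficiency = 35 + 6 = 41
STC = 41


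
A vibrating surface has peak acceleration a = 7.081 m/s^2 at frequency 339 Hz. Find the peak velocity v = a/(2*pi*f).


omega = 2*pi*f = 2*pi*339 = 2130 rad/s
v = a / omega = 7.081 / 2130 = 0.0033244 m/s


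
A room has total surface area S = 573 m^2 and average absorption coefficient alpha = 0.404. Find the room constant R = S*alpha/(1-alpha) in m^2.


R = 573 * 0.404 / (1 - 0.404) = 388.41 m^2


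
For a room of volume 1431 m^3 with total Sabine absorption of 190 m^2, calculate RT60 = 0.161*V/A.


RT60 = 0.161 * 1431 / 190 = 1.2126 s


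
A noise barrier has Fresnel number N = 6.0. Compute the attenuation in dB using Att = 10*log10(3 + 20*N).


3 + 20*N = 3 + 20*6.0 = 123
Att = 10*log10(123) = 20.899 dB


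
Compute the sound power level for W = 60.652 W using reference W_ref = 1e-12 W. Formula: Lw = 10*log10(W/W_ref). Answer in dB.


W / W_ref = 60.652 / 1e-12 = 6.0652e+13
Lw = 10 * log10(6.0652e+13) = 137.83 dB


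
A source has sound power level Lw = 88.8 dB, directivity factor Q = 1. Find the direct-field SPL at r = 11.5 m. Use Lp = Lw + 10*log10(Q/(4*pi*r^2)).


4*pi*r^2 = 4*pi*11.5^2 = 1661.9 m^2
Q / (4*pi*r^2) = 1 / 1661.9 = 0.000601721
Lp = 88.8 + 10*log10(0.000601721) = 56.594 dB


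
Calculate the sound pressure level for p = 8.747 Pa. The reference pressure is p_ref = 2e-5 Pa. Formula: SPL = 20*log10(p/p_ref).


p / p_ref = 8.747 / 2e-5 = 437350
SPL = 20 * log10(437350) = 112.82 dB


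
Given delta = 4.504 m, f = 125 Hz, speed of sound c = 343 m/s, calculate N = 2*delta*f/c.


N = 2*delta*f/c = 2*delta/lambda, where lambda = c/f
lambda = 343 / 125 = 2.744 m
N = 2 * 4.504 / 2.744 = 3.2828


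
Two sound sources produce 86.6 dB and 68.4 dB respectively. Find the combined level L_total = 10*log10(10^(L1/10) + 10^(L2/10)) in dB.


10^(86.6/10) = 4.57088e+08
10^(68.4/10) = 6.91831e+06
Sum = 4.57088e+08 + 6.91831e+06 = 4.64006e+08
L_total = 10*log10(4.64006e+08) = 86.665 dB


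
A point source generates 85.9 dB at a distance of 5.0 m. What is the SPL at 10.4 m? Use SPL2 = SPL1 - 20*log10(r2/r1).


r2/r1 = 10.4/5.0 = 2.08
Correction = 20*log10(2.08) = 6.36127 dB
SPL2 = 85.9 - 6.36127 = 79.539 dB


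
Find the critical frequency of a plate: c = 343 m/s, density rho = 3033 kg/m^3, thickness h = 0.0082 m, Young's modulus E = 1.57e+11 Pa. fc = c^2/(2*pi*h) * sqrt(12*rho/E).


12*rho/E = 12*3033/1.57e+11 = 2.31822e-07
sqrt(12*rho/E) = sqrt(2.31822e-07) = 0.000481479
c^2/(2*pi*h) = 343^2/(2*pi*0.0082) = 2.28347e+06
fc = 2.28347e+06 * 0.000481479 = 1099.4 Hz


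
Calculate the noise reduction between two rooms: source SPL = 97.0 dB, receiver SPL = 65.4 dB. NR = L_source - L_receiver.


NR = L_source - L_receiver (difference between source and receiving room levels)
NR = 97.0 - 65.4 = 31.6 dB


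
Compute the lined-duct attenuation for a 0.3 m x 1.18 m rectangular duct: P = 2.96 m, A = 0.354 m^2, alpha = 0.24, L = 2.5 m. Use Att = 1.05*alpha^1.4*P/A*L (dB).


alpha^1.4 = 0.24^1.4 = 0.135611
Attenuation rate = 1.05 * alpha^1.4 * P / A
= 1.05 * 0.135611 * 2.96 / 0.354 = 1.19062 dB/m
Total Att = 1.19062 * 2.5 = 2.9766 dB


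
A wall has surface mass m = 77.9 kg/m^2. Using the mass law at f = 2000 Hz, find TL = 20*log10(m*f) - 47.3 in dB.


m * f = 77.9 * 2000 = 155800
20*log10(155800) = 103.851 dB
TL = 103.851 - 47.3 = 56.551 dB


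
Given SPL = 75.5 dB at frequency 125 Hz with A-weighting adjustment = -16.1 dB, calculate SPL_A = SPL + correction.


A-weighting table: 125 Hz -> -16.1 dB correction
SPL_A = SPL + correction = 75.5 + (-16.1) = 59.4 dBA


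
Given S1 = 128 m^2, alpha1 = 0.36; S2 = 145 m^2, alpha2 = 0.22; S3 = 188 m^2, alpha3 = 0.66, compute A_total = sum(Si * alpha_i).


128 * 0.36 = 46.08
145 * 0.22 = 31.9
188 * 0.66 = 124.08
A_total = 46.08 + 31.9 + 124.08 = 202.06 m^2


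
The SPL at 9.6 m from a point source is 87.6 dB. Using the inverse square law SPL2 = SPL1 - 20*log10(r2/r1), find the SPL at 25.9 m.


r2/r1 = 25.9/9.6 = 2.69792
Correction = 20*log10(2.69792) = 8.62058 dB
SPL2 = 87.6 - 8.62058 = 78.979 dB


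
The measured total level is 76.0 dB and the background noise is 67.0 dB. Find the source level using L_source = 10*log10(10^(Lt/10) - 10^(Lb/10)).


10^(76.0/10) = 3.98107e+07
10^(67.0/10) = 5.01187e+06
Difference = 3.98107e+07 - 5.01187e+06 = 3.47988e+07
L_source = 10*log10(3.47988e+07) = 75.416 dB


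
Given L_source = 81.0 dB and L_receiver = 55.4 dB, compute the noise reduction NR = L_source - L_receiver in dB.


NR = L_source - L_receiver (difference between source and receiving room levels)
NR = 81.0 - 55.4 = 25.6 dB


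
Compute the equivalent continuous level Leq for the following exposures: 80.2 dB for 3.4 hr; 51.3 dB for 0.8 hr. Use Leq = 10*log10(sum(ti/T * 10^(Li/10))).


T_total = 3.4 + 0.8 = 4.2 hr
(3.4/4.2) * 10^(80.2/10) = 8.47675e+07
(0.8/4.2) * 10^(51.3/10) = 25694.5
Sum = 8.47675e+07 + 25694.5 = 8.47932e+07
Leq = 10*log10(8.47932e+07) = 79.284 dB


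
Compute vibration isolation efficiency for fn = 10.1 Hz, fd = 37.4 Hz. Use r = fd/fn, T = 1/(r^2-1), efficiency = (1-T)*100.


r = 37.4 / 10.1 = 3.70297
r^2 - 1 = 3.70297^2 - 1 = 12.712
T = 1/12.712 = 0.0786658
Efficiency = (1 - 0.0786658)*100 = 92.133 %


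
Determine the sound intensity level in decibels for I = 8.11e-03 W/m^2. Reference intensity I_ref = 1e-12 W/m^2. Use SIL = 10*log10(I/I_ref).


I / I_ref = 8.11e-03 / 1e-12 = 8.11e+09
SIL = 10 * log10(8.11e+09) = 99.09 dB


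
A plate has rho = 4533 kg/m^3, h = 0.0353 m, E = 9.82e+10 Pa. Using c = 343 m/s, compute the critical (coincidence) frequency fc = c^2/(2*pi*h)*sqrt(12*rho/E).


12*rho/E = 12*4533/9.82e+10 = 5.53931e-07
sqrt(12*rho/E) = sqrt(5.53931e-07) = 0.000744265
c^2/(2*pi*h) = 343^2/(2*pi*0.0353) = 530437
fc = 530437 * 0.000744265 = 394.79 Hz
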